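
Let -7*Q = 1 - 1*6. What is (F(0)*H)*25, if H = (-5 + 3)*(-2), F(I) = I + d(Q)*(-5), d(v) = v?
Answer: -2500/7 ≈ -357.14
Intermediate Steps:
Q = 5/7 (Q = -(1 - 1*6)/7 = -(1 - 6)/7 = -1/7*(-5) = 5/7 ≈ 0.71429)
F(I) = -25/7 + I (F(I) = I + (5/7)*(-5) = I - 25/7 = -25/7 + I)
H = 4 (H = -2*(-2) = 4)
(F(0)*H)*25 = ((-25/7 + 0)*4)*25 = -25/7*4*25 = -100/7*25 = -2500/7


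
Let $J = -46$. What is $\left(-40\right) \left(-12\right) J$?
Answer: $-22080$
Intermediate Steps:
$\left(-40\right) \left(-12\right) J = \left(-40\right) \left(-12\right) \left(-46\right) = 480 \left(-46\right) = -22080$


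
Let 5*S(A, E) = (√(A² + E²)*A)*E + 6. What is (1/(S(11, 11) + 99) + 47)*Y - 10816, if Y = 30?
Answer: -30965765276/3292121 + 199650*√2/3292121 ≈ -9405.9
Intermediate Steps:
S(A, E) = 6/5 + A*E*√(A² + E²)/5 (S(A, E) = ((√(A² + E²)*A)*E + 6)/5 = ((A*√(A² + E²))*E + 6)/5 = (A*E*√(A² + E²) + 6)/5 = (6 + A*E*√(A² + E²))/5 = 6/5 + A*E*√(A² + E²)/5)
(1/(S(11, 11) + 99) + 47)*Y - 10816 = (1/((6/5 + (⅕)*11*11*√(11² + 11²)) + 99) + 47)*30 - 10816 = (1/((6/5 + (⅕)*11*11*√(121 + 121)) + 99) + 47)*30 - 10816 = (1/((6/5 + (⅕)*11*11*√242) + 99) + 47)*30 - 10816 = (1/((6/5 + (⅕)*11*11*(11*√2)) + 99) + 47)*30 - 10816 = (1/((6/5 + 1331*√2/5) + 99) + 47)*30 - 10816 = (1/(501/5 + 1331*√2/5) + 47)*30 - 10816 = (47 + 1/(501/5 + 1331*√2/5))*30 - 10816 = (1410 + 30/(501/5 + 1331*√2/5)) - 10816 = -9406 + 30/(501/5 + 1331*√2/5)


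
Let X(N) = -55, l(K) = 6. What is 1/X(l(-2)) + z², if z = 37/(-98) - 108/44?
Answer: 46498401/5810420 ≈ 8.0026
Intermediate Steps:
z = -3053/1078 (z = 37*(-1/98) - 108*1/44 = -37/98 - 27/11 = -3053/1078 ≈ -2.8321)
1/X(l(-2)) + z² = 1/(-55) + (-3053/1078)² = -1/55 + 9320809/1162084 = 46498401/5810420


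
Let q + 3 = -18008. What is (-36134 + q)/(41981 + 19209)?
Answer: -10829/12238 ≈ -0.88487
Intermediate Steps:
q = -18011 (q = -3 - 18008 = -18011)
(-36134 + q)/(41981 + 19209) = (-36134 - 18011)/(41981 + 19209) = -54145/61190 = -54145*1/61190 = -10829/12238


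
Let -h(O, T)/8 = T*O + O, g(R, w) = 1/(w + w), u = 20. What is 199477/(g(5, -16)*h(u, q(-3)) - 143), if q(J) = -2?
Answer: -199477/148 ≈ -1347.8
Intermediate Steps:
g(R, w) = 1/(2*w)
h(O, T) = -8*O - 8*O*T (h(O, T) = -8*(T*O + O) = -8*(O*T + O) = -8*(O + O*T) = -8*O - 8*O*T)
199477/(g(5, -16)*h(u, q(-3)) - 143) = 199477/(((½)/(-16))*(-8*20*(1 - 2)) - 143) = 199477/(((½)*(-1/16))*(-8*20*(-1)) - 143) = 199477/(-1/32*160 - 143) = 199477/(-5 - 143) = 199477/(-148) = 199477*(-1/148) = -199477/148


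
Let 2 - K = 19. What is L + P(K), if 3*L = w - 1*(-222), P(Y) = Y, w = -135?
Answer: 12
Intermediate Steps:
K = -17 (K = 2 - 1*19 = 2 - 19 = -17)
L = 29 (L = (-135 - 1*(-222))/3 = (-135 + 222)/3 = (1/3)*87 = 29)
L + P(K) = 29 - 17 = 12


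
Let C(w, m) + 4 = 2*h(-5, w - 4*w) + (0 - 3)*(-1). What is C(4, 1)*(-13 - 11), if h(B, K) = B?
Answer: 264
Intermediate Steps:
C(w, m) = -11 (C(w, m) = -4 + (2*(-5) + (0 - 3)*(-1)) = -4 + (-10 - 3*(-1)) = -4 + (-10 + 3) = -4 - 7 = -11)
C(4, 1)*(-13 - 11) = -11*(-13 - 11) = -11*(-24) = 264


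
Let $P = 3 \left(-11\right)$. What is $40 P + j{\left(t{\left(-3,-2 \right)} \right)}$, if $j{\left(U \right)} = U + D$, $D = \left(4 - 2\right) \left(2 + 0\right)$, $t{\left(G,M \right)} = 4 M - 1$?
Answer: $-1325$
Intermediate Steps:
$t{\left(G,M \right)} = -1 + 4 M$
$D = 4$ ($D = 2 \cdot 2 = 4$)
$P = -33$
$j{\left(U \right)} = 4 + U$ ($j{\left(U \right)} = U + 4 = 4 + U$)
$40 P + j{\left(t{\left(-3,-2 \right)} \right)} = 40 \left(-33\right) + \left(4 + \left(-1 + 4 \left(-2\right)\right)\right) = -1320 + \left(4 - 9\right) = -1320 - 5 = -1325$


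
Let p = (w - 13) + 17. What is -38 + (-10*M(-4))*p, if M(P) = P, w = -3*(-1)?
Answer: 242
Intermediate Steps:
w = 3
p = 7 (p = (3 - 13) + 17 = -10 + 17 = 7)
-38 + (-10*M(-4))*p = -38 - 10*(-4)*7 = -38 + 40*7 = -38 + 280 = 242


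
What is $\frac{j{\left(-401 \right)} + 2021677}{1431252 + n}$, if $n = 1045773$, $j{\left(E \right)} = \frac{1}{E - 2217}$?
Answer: $\frac{1058550077}{1296970290} \approx 0.81617$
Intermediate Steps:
$j{\left(E \right)} = \frac{1}{-2217 + E}$
$\frac{j{\left(-401 \right)} + 2021677}{1431252 + n} = \frac{\frac{1}{-2217 - 401} + 2021677}{1431252 + 1045773} = \frac{\frac{1}{-2618} + 2021677}{2477025} = \left(- \frac{1}{2618} + 2021677\right) \frac{1}{2477025} = \frac{5292750385}{2618} \cdot \frac{1}{2477025} = \frac{1058550077}{1296970290}$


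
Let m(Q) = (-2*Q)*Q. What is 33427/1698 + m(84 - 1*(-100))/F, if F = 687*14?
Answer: 34420985/2721894 ≈ 12.646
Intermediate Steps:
F = 9618
m(Q) = -2*Q**2
33427/1698 + m(84 - 1*(-100))/F = 33427/1698 - 2*(84 - 1*(-100))**2/9618 = 33427*(1/1698) - 2*(84 + 100)**2*(1/9618) = 33427/1698 - 2*184**2*(1/9618) = 33427/1698 - 2*33856*(1/9618) = 33427/1698 - 67712*1/9618 = 33427/1698 - 33856/4809 = 34420985/2721894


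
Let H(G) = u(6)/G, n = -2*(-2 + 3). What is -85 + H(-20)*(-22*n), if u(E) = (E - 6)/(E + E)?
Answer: -85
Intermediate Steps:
u(E) = (-6 + E)/(2*E) (u(E) = (-6 + E)/((2*E)) = (-6 + E)*(1/(2*E)) = (-6 + E)/(2*E))
n = -2 (n = -2*1 = -2)
H(G) = 0 (H(G) = ((½)*(-6 + 6)/6)/G = ((½)*(⅙)*0)/G = 0/G = 0)
-85 + H(-20)*(-22*n) = -85 + 0*(-22*(-2)) = -85 + 0*44 = -85 + 0 = -85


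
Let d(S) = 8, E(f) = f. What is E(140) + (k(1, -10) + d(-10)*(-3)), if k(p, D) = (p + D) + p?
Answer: 108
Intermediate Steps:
k(p, D) = D + 2*p (k(p, D) = (D + p) + p = D + 2*p)
E(140) + (k(1, -10) + d(-10)*(-3)) = 140 + ((-10 + 2*1) + 8*(-3)) = 140 + ((-10 + 2) - 24) = 140 + (-8 - 24) = 140 - 32 = 108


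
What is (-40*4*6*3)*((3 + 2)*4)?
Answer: -57600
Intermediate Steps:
(-40*4*6*3)*((3 + 2)*4) = (-960*3)*(5*4) = -40*72*20 = -2880*20 = -57600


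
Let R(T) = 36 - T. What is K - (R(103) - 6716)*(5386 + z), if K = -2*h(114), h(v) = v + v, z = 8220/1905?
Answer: 4643380398/127 ≈ 3.6562e+7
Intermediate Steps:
z = 548/127 (z = 8220*(1/1905) = 548/127 ≈ 4.3150)
h(v) = 2*v
K = -456 (K = -4*114 = -2*228 = -456)
K - (R(103) - 6716)*(5386 + z) = -456 - ((36 - 1*103) - 6716)*(5386 + 548/127) = -456 - ((36 - 103) - 6716)*684570/127 = -456 - (-67 - 6716)*684570/127 = -456 - (-6783)*684570/127 = -456 - 1*(-4643438310/127) = -456 + 4643438310/127 = 4643380398/127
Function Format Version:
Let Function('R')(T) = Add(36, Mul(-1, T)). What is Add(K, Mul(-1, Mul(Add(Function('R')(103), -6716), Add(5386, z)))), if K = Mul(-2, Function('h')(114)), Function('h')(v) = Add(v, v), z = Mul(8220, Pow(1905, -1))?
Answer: Rational(4643380398, 127) ≈ 3.6562e+7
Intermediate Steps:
z = Rational(548, 127) (z = Mul(8220, Rational(1, 1905)) = Rational(548, 127) ≈ 4.3150)
Function('h')(v) = Mul(2, v)
K = -456 (K = Mul(-2, Mul(2, 114)) = Mul(-2, 228) = -456)
Add(K, Mul(-1, Mul(Add(Function('R')(103), -6716), Add(5386, z)))) = Add(-456, Mul(-1, Mul(Add(Add(36, Mul(-1, 103)), -6716), Add(5386, Rational(548, 127))))) = Add(-456, Mul(-1, Mul(Add(Add(36, -103), -6716), Rational(684570, 127)))) = Add(-456, Mul(-1, Mul(Add(-67, -6716), Rational(684570, 127)))) = Add(-456, Mul(-1, Mul(-6783, Rational(684570, 127)))) = Add(-456, Mul(-1, Rational(-4643438310, 127))) = Add(-456, Rational(4643438310, 127)) = Rational(4643380398, 127)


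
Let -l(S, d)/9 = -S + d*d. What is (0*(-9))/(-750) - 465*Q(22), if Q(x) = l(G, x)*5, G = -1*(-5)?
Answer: 10023075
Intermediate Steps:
G = 5
l(S, d) = -9*d² + 9*S (l(S, d) = -9*(-S + d*d) = -9*(-S + d²) = -9*(d² - S) = -9*d² + 9*S)
Q(x) = 225 - 45*x² (Q(x) = (-9*x² + 9*5)*5 = (-9*x² + 45)*5 = (45 - 9*x²)*5 = 225 - 45*x²)
(0*(-9))/(-750) - 465*Q(22) = (0*(-9))/(-750) - 465*(225 - 45*22²) = 0*(-1/750) - 465*(225 - 45*484) = 0 - 465*(225 - 21780) = 0 - 465*(-21555) = 0 + 10023075 = 10023075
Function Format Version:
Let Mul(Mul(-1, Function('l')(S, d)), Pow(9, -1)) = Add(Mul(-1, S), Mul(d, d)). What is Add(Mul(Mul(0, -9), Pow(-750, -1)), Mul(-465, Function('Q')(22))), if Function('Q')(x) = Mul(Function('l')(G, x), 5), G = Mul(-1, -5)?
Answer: 10023075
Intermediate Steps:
G = 5
Function('l')(S, d) = Add(Mul(-9, Pow(d, 2)), Mul(9, S)) (Function('l')(S, d) = Mul(-9, Add(Mul(-1, S), Mul(d, d))) = Mul(-9, Add(Mul(-1, S), Pow(d, 2))) = Mul(-9, Add(Pow(d, 2), Mul(-1, S))) = Add(Mul(-9, Pow(d, 2)), Mul(9, S)))
Function('Q')(x) = Add(225, Mul(-45, Pow(x, 2))) (Function('Q')(x) = Mul(Add(Mul(-9, Pow(x, 2)), Mul(9, 5)), 5) = Mul(Add(Mul(-9, Pow(x, 2)), 45), 5) = Mul(Add(45, Mul(-9, Pow(x, 2))), 5) = Add(225, Mul(-45, Pow(x, 2))))
Add(Mul(Mul(0, -9), Pow(-750, -1)), Mul(-465, Function('Q')(22))) = Add(Mul(Mul(0, -9), Pow(-750, -1)), Mul(-465, Add(225, Mul(-45, Pow(22, 2))))) = Add(Mul(0, Rational(-1, 750)), Mul(-465, Add(225, Mul(-45, 484)))) = Add(0, Mul(-465, Add(225, -21780))) = Add(0, Mul(-465, -21555)) = Add(0, 10023075) = 10023075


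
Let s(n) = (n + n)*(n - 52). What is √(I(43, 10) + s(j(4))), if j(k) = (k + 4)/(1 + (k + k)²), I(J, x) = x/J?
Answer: I*√97940498/2795 ≈ 3.5408*I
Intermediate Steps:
j(k) = (4 + k)/(1 + 4*k²) (j(k) = (4 + k)/(1 + (2*k)²) = (4 + k)/(1 + 4*k²))
s(n) = 2*n*(-52 + n) (s(n) = (2*n)*(-52 + n) = 2*n*(-52 + n))
√(I(43, 10) + s(j(4))) = √(10/43 + 2*((4 + 4)/(1 + 4*4²))*(-52 + (4 + 4)/(1 + 4*4²))) = √(10*(1/43) + 2*(8/(1 + 4*16))*(-52 + 8/(1 + 4*16))) = √(10/43 + 2*(8/(1 + 64))*(-52 + 8/(1 + 64))) = √(10/43 + 2*(8/65)*(-52 + 8/65)) = √(10/43 + 2*(8/65)*(-3372/65)) = √(10/43 - 53952/4225) = √(-2277686/181675) = I*√97940498/2795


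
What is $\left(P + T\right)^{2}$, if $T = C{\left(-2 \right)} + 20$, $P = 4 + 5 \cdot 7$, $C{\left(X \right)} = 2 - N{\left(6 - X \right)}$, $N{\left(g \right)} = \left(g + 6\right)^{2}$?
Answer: $18225$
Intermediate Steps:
$N{\left(g \right)} = \left(6 + g\right)^{2}$
$C{\left(X \right)} = 2 - \left(12 - X\right)^{2}$ ($C{\left(X \right)} = 2 - \left(6 - \left(-6 + X\right)\right)^{2} = 2 - \left(12 - X\right)^{2}$)
$P = 39$ ($P = 4 + 35 = 39$)
$T = -174$ ($T = \left(2 - \left(-12 - 2\right)^{2}\right) + 20 = \left(2 - \left(-14\right)^{2}\right) + 20 = \left(2 - 196\right) + 20 = -194 + 20 = -174$)
$\left(P + T\right)^{2} = \left(39 - 174\right)^{2} = \left(-135\right)^{2} = 18225$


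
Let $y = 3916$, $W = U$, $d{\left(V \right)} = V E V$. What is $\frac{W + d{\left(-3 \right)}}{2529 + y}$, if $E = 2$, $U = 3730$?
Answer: $\frac{3748}{6445} \approx 0.58154$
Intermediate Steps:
$d{\left(V \right)} = 2 V^{2}$ ($d{\left(V \right)} = V 2 V = 2 V V = 2 V^{2}$)
$W = 3730$
$\frac{W + d{\left(-3 \right)}}{2529 + y} = \frac{3730 + 2 \left(-3\right)^{2}}{2529 + 3916} = \frac{3730 + 2 \cdot 9}{6445} = \left(3730 + 18\right) \frac{1}{6445} = 3748 \cdot \frac{1}{6445} = \frac{3748}{6445}$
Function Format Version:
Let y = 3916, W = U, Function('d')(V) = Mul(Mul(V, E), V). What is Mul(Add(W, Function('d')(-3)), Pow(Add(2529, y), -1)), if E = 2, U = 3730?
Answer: Rational(3748, 6445) ≈ 0.58154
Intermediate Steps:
Function('d')(V) = Mul(2, Pow(V, 2)) (Function('d')(V) = Mul(Mul(V, 2), V) = Mul(Mul(2, V), V) = Mul(2, Pow(V, 2)))
W = 3730
Mul(Add(W, Function('d')(-3)), Pow(Add(2529, y), -1)) = Mul(Add(3730, Mul(2, Pow(-3, 2))), Pow(Add(2529, 3916), -1)) = Mul(Add(3730, Mul(2, 9)), Pow(6445, -1)) = Mul(Add(3730, 18), Rational(1, 6445)) = Mul(3748, Rational(1, 6445)) = Rational(3748, 6445)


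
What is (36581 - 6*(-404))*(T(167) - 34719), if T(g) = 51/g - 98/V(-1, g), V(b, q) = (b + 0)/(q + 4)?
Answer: -116993001180/167 ≈ -7.0056e+8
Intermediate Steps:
V(b, q) = b/(4 + q)
T(g) = 392 + 51/g + 98*g (T(g) = 51/g - (-392 - 98*g) = 51/g - 98*(-4 - g) = 51/g + (392 + 98*g) = 392 + 51/g + 98*g)
(36581 - 6*(-404))*(T(167) - 34719) = (36581 - 6*(-404))*((392 + 51/167 + 98*167) - 34719) = (36581 + 2424)*((392 + 51*(1/167) + 16366) - 34719) = 39005*((392 + 51/167 + 16366) - 34719) = 39005*(2798637/167 - 34719) = 39005*(-2999436/167) = -116993001180/167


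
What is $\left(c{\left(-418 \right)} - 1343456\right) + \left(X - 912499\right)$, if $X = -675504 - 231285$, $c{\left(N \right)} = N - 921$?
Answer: $-3164083$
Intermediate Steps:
$c{\left(N \right)} = -921 + N$
$X = -906789$ ($X = -675504 - 231285 = -906789$)
$\left(c{\left(-418 \right)} - 1343456\right) + \left(X - 912499\right) = \left(\left(-921 - 418\right) - 1343456\right) - 1819288 = \left(-1339 - 1343456\right) - 1819288 = -1344795 - 1819288 = -3164083$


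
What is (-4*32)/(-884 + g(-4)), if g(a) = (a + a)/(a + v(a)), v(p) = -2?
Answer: 48/331 ≈ 0.14502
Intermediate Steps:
g(a) = 2*a/(-2 + a) (g(a) = (a + a)/(a - 2) = (2*a)/(-2 + a) = 2*a/(-2 + a))
(-4*32)/(-884 + g(-4)) = (-4*32)/(-884 + 2*(-4)/(-2 - 4)) = -128/(-884 + 2*(-4)/(-6)) = -128/(-884 + 2*(-4)*(-1/6)) = -128/(-884 + 4/3) = -128/(-2648/3) = -128*(-3/2648) = 48/331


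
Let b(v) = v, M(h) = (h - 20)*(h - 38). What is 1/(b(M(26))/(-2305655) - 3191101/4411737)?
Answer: -924722133885/668841848281 ≈ -1.3826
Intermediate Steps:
M(h) = (-38 + h)*(-20 + h) (M(h) = (-20 + h)*(-38 + h) = (-38 + h)*(-20 + h))
1/(b(M(26))/(-2305655) - 3191101/4411737) = 1/((760 + 26² - 58*26)/(-2305655) - 3191101/4411737) = 1/((760 + 676 - 1508)*(-1/2305655) - 3191101*1/4411737) = 1/(-72*(-1/2305655) - 3191101/4411737) = 1/(72/2305655 - 3191101/4411737) = 1/(-668841848281/924722133885) = -924722133885/668841848281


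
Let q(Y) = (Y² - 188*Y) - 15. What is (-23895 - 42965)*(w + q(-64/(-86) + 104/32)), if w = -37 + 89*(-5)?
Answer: 609196745365/7396 ≈ 8.2368e+7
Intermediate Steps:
q(Y) = -15 + Y² - 188*Y
w = -482 (w = -37 - 445 = -482)
(-23895 - 42965)*(w + q(-64/(-86) + 104/32)) = (-23895 - 42965)*(-482 + (-15 + (-64/(-86) + 104/32)² - 188*(-64/(-86) + 104/32))) = -66860*(-482 + (-15 + (-64*(-1/86) + 104*(1/32))² - 188*(-64*(-1/86) + 104*(1/32)))) = -66860*(-482 + (-15 + (32/43 + 13/4)² - 188*(32/43 + 13/4))) = -66860*(-482 + (-15 + (687/172)² - 188*687/172)) = -66860*(-482 + (-15 + 471969/29584 - 32289/43)) = -66860*(-482 - 22186623/29584) = -66860*(-36446111/29584) = 609196745365/7396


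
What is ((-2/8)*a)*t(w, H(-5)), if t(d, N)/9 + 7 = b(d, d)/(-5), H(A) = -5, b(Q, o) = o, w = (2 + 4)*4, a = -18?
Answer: -4779/10 ≈ -477.90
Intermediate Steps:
w = 24 (w = 6*4 = 24)
t(d, N) = -63 - 9*d/5 (t(d, N) = -63 + 9*(d/(-5)) = -63 + 9*(d*(-⅕)) = -63 + 9*(-d/5) = -63 - 9*d/5)
((-2/8)*a)*t(w, H(-5)) = (-2/8*(-18))*(-63 - 9/5*24) = (-2*⅛*(-18))*(-63 - 216/5) = -¼*(-18)*(-531/5) = (9/2)*(-531/5) = -4779/10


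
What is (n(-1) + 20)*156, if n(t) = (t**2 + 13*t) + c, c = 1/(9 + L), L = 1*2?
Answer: 13884/11 ≈ 1262.2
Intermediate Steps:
L = 2
c = 1/11 (c = 1/(9 + 2) = 1/11 ≈ 0.090909)
n(t) = 1/11 + t**2 + 13*t (n(t) = (t**2 + 13*t) + 1/11 = 1/11 + t**2 + 13*t)
(n(-1) + 20)*156 = ((1/11 + (-1)**2 + 13*(-1)) + 20)*156 = ((1/11 + 1 - 13) + 20)*156 = (-131/11 + 20)*156 = (89/11)*156 = 13884/11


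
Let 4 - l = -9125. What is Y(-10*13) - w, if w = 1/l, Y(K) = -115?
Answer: -1049836/9129 ≈ -115.00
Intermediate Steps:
l = 9129 (l = 4 - 1*(-9125) = 4 + 9125 = 9129)
w = 1/9129 ≈ 0.00010954
Y(-10*13) - w = -115 - 1*1/9129 = -115 - 1/9129 = -1049836/9129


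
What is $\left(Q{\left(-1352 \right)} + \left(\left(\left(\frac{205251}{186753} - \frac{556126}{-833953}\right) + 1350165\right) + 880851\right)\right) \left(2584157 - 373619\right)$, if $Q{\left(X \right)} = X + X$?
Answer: $\frac{255718551584868663915294}{51914408203} \approx 4.9258 \cdot 10^{12}$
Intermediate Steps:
$Q{\left(X \right)} = 2 X$
$\left(Q{\left(-1352 \right)} + \left(\left(\left(\frac{205251}{186753} - \frac{556126}{-833953}\right) + 1350165\right) + 880851\right)\right) \left(2584157 - 373619\right) = \left(2 \left(-1352\right) + \left(\left(\left(\frac{205251}{186753} - \frac{556126}{-833953}\right) + 1350165\right) + 880851\right)\right) \left(2584157 - 373619\right) = \left(-2704 + \left(\left(\left(205251 \cdot \frac{1}{186753} - - \frac{556126}{833953}\right) + 1350165\right) + 880851\right)\right) 2210538 = \left(-2704 + \left(\left(\left(\frac{68417}{62251} + \frac{556126}{833953}\right) + 1350165\right) + 880851\right)\right) 2210538 = \left(-2704 + \left(\left(\frac{91675962027}{51914408203} + 1350165\right) + 880851\right)\right) 2210538 = \left(-2704 + \left(\frac{70093108627365522}{51914408203} + 880851\right)\right) 2210538 = \left(-2704 + \frac{115821967007386275}{51914408203}\right) 2210538 = \frac{115681590447605363}{51914408203} \cdot 2210538 = \frac{255718551584868663915294}{51914408203}$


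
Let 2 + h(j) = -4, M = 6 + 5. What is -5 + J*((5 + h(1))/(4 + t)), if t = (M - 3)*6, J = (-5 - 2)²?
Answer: -309/52 ≈ -5.9423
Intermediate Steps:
M = 11
J = 49 (J = (-7)² = 49)
h(j) = -6 (h(j) = -2 - 4 = -6)
t = 48 (t = (11 - 3)*6 = 8*6 = 48)
-5 + J*((5 + h(1))/(4 + t)) = -5 + 49*((5 - 6)/(4 + 48)) = -5 + 49*(-1/52) = -5 - 49/52 = -309/52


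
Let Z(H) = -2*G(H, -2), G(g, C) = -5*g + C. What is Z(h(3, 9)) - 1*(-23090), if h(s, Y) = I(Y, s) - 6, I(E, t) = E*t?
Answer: 23304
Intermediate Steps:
G(g, C) = C - 5*g
h(s, Y) = -6 + Y*s (h(s, Y) = Y*s - 6 = -6 + Y*s)
Z(H) = 4 + 10*H (Z(H) = -2*(-2 - 5*H) = 4 + 10*H)
Z(h(3, 9)) - 1*(-23090) = (4 + 10*(-6 + 9*3)) - 1*(-23090) = (4 + 10*(-6 + 27)) + 23090 = (4 + 10*21) + 23090 = (4 + 210) + 23090 = 214 + 23090 = 23304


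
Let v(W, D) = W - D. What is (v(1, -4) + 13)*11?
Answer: 198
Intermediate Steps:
(v(1, -4) + 13)*11 = ((1 - 1*(-4)) + 13)*11 = ((1 + 4) + 13)*11 = (5 + 13)*11 = 18*11 = 198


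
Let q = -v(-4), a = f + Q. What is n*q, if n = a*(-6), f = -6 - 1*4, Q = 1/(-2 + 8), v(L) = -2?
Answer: 118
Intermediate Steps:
Q = ⅙ (Q = 1/6 = ⅙ ≈ 0.16667)
f = -10 (f = -6 - 4 = -10)
a = -59/6 (a = -10 + ⅙ = -59/6 ≈ -9.8333)
q = 2 (q = -1*(-2) = 2)
n = 59 (n = -59/6*(-6) = 59)
n*q = 59*2 = 118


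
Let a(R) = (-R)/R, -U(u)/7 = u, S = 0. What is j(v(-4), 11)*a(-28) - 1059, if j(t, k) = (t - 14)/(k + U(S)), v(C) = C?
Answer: -11631/11 ≈ -1057.4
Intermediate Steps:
U(u) = -7*u
j(t, k) = (-14 + t)/k (j(t, k) = (t - 14)/(k - 7*0) = (-14 + t)/(k + 0) = (-14 + t)/k)
a(R) = -1
j(v(-4), 11)*a(-28) - 1059 = ((-14 - 4)/11)*(-1) - 1059 = ((1/11)*(-18))*(-1) - 1059 = -18/11*(-1) - 1059 = 18/11 - 1059 = -11631/11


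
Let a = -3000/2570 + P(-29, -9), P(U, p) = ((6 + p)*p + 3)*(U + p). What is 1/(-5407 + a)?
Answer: -257/1682879 ≈ -0.00015271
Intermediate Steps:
P(U, p) = (3 + p*(6 + p))*(U + p) (P(U, p) = (p*(6 + p) + 3)*(U + p) = (3 + p*(6 + p))*(U + p))
a = -293280/257 (a = -3000/2570 + ((-9)**3 + 3*(-29) + 3*(-9) + 6*(-9)**2 - 29*(-9)**2 + 6*(-29)*(-9)) = -3000*1/2570 + (-729 - 87 - 27 + 6*81 - 29*81 + 1566) = -300/257 + (-729 - 87 - 27 + 486 - 2349 + 1566) = -300/257 - 1140 = -293280/257 ≈ -1141.2)
1/(-5407 + a) = 1/(-5407 - 293280/257) = 1/(-1682879/257) = -257/1682879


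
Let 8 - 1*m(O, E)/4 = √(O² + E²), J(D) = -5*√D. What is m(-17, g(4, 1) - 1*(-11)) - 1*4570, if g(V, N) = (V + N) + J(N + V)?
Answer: -4538 - 4*√(670 - 160*√5) ≈ -4608.7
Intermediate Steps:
g(V, N) = N + V - 5*√(N + V) (g(V, N) = (V + N) - 5*√(N + V) = (N + V) - 5*√(N + V) = N + V - 5*√(N + V))
m(O, E) = 32 - 4*√(E² + O²) (m(O, E) = 32 - 4*√(O² + E²) = 32 - 4*√(E² + O²))
m(-17, g(4, 1) - 1*(-11)) - 1*4570 = (32 - 4*√(((1 + 4 - 5*√(1 + 4)) - 1*(-11))² + (-17)²)) - 1*4570 = (32 - 4*√(((1 + 4 - 5*√5) + 11)² + 289)) - 4570 = (32 - 4*√(((5 - 5*√5) + 11)² + 289)) - 4570 = (32 - 4*√((16 - 5*√5)² + 289)) - 4570 = (32 - 4*√(289 + (16 - 5*√5)²)) - 4570 = -4538 - 4*√(289 + (16 - 5*√5)²)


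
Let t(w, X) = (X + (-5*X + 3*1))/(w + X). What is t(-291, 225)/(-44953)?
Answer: -299/988966 ≈ -0.00030234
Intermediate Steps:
t(w, X) = (3 - 4*X)/(X + w) (t(w, X) = (X + (-5*X + 3))/(X + w) = (X + (3 - 5*X))/(X + w) = (3 - 4*X)/(X + w))
t(-291, 225)/(-44953) = ((3 - 4*225)/(225 - 291))/(-44953) = ((3 - 900)/(-66))*(-1/44953) = -1/66*(-897)*(-1/44953) = (299/22)*(-1/44953) = -299/988966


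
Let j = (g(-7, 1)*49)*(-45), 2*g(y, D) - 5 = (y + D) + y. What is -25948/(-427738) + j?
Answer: 1886337554/213869 ≈ 8820.1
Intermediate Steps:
g(y, D) = 5/2 + y + D/2 (g(y, D) = 5/2 + ((y + D) + y)/2 = 5/2 + ((D + y) + y)/2 = 5/2 + (D + 2*y)/2 = 5/2 + (y + D/2) = 5/2 + y + D/2)
j = 8820 (j = ((5/2 - 7 + (½)*1)*49)*(-45) = ((5/2 - 7 + ½)*49)*(-45) = -4*49*(-45) = -196*(-45) = 8820)
-25948/(-427738) + j = -25948/(-427738) + 8820 = -25948*(-1/427738) + 8820 = 12974/213869 + 8820 = 1886337554/213869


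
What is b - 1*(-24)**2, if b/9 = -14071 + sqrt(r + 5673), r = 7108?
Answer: -127215 + 9*sqrt(12781) ≈ -1.2620e+5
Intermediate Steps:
b = -126639 + 9*sqrt(12781) (b = 9*(-14071 + sqrt(7108 + 5673)) = 9*(-14071 + sqrt(12781)) = -126639 + 9*sqrt(12781) ≈ -1.2562e+5)
b - 1*(-24)**2 = (-126639 + 9*sqrt(12781)) - 1*(-24)**2 = (-126639 + 9*sqrt(12781)) - 1*576 = (-126639 + 9*sqrt(12781)) - 576 = -127215 + 9*sqrt(12781)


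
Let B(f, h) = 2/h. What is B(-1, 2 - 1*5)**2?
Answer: 4/9 ≈ 0.44444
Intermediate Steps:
B(-1, 2 - 1*5)**2 = (2/(2 - 1*5))**2 = (2/(2 - 5))**2 = (2/(-3))**2 = (2*(-1/3))**2 = (-2/3)**2 = 4/9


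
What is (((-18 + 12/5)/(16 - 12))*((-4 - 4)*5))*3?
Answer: 468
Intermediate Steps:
(((-18 + 12/5)/(16 - 12))*((-4 - 4)*5))*3 = (((-18 + 12*(⅕))/4)*(-8*5))*3 = (((-18 + 12/5)*(¼))*(-40))*3 = (-78/5*¼*(-40))*3 = -39/10*(-40)*3 = 156*3 = 468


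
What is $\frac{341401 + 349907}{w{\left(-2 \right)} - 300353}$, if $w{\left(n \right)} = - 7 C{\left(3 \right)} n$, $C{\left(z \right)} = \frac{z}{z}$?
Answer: $- \frac{76812}{33371} \approx -2.3018$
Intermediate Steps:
$C{\left(z \right)} = 1$
$w{\left(n \right)} = - 7 n$ ($w{\left(n \right)} = \left(-7\right) 1 n = - 7 n$)
$\frac{341401 + 349907}{w{\left(-2 \right)} - 300353} = \frac{341401 + 349907}{\left(-7\right) \left(-2\right) - 300353} = \frac{691308}{14 - 300353} = \frac{691308}{-300339} = 691308 \left(- \frac{1}{300339}\right) = - \frac{76812}{33371}$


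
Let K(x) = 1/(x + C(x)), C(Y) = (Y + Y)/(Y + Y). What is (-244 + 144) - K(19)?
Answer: -2001/20 ≈ -100.05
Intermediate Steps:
C(Y) = 1 (C(Y) = (2*Y)/((2*Y)) = (2*Y)*(1/(2*Y)) = 1)
K(x) = 1/(1 + x) (K(x) = 1/(x + 1) = 1/(1 + x))
(-244 + 144) - K(19) = (-244 + 144) - 1/(1 + 19) = -100 - 1/20 = -2001/20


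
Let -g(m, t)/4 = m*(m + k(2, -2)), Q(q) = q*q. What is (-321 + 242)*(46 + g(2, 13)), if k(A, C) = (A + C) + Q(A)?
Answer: 158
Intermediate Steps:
Q(q) = q²
k(A, C) = A + C + A² (k(A, C) = (A + C) + A² = A + C + A²)
g(m, t) = -4*m*(4 + m) (g(m, t) = -4*m*(m + (2 - 2 + 2²)) = -4*m*(m + (2 - 2 + 4)) = -4*m*(m + 4) = -4*m*(4 + m))
(-321 + 242)*(46 + g(2, 13)) = (-321 + 242)*(46 - 4*2*(4 + 2)) = -79*(46 - 4*2*6) = -79*(46 - 48) = -79*(-2) = 158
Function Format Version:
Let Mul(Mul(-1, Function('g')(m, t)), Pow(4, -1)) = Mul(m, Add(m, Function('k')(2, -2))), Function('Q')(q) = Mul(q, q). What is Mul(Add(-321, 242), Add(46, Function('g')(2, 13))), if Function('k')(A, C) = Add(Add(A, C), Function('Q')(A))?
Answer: 158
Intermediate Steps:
Function('Q')(q) = Pow(q, 2)
Function('k')(A, C) = Add(A, C, Pow(A, 2)) (Function('k')(A, C) = Add(Add(A, C), Pow(A, 2)) = Add(A, C, Pow(A, 2)))
Function('g')(m, t) = Mul(-4, m, Add(4, m)) (Function('g')(m, t) = Mul(-4, Mul(m, Add(m, Add(2, -2, Pow(2, 2))))) = Mul(-4, Mul(m, Add(m, Add(2, -2, 4)))) = Mul(-4, Mul(m, Add(m, 4))) = Mul(-4, Mul(m, Add(4, m))) = Mul(-4, m, Add(4, m)))
Mul(Add(-321, 242), Add(46, Function('g')(2, 13))) = Mul(Add(-321, 242), Add(46, Mul(-4, 2, Add(4, 2)))) = Mul(-79, Add(46, Mul(-4, 2, 6))) = Mul(-79, Add(46, -48)) = Mul(-79, -2) = 158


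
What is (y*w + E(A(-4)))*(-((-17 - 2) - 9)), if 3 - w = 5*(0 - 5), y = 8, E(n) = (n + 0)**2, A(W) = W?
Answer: 6720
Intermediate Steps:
E(n) = n**2
w = 28 (w = 3 - 5*(0 - 5) = 3 - 5*(-5) = 3 - 1*(-25) = 3 + 25 = 28)
(y*w + E(A(-4)))*(-((-17 - 2) - 9)) = (8*28 + (-4)**2)*(-((-17 - 2) - 9)) = (224 + 16)*(-(-19 - 9)) = 240*(-1*(-28)) = 240*28 = 6720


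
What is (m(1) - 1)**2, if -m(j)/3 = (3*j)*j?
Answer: 100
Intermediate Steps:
m(j) = -9*j**2 (m(j) = -3*3*j*j = -9*j**2)
(m(1) - 1)**2 = (-9*1**2 - 1)**2 = (-9*1 - 1)**2 = (-9 - 1)**2 = (-10)**2 = 100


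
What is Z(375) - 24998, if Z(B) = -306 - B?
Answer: -25679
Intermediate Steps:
Z(375) - 24998 = (-306 - 1*375) - 24998 = (-306 - 375) - 24998 = -681 - 24998 = -25679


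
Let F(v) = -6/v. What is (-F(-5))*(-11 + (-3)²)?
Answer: 12/5 ≈ 2.4000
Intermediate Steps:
(-F(-5))*(-11 + (-3)²) = (-(-6)/(-5))*(-11 + (-3)²) = (-(-6)*(-1)/5)*(-11 + 9) = -1*6/5*(-2) = -6/5*(-2) = 12/5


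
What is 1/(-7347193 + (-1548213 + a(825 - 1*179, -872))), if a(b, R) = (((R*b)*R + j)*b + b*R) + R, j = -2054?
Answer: 1/317309622870 ≈ 3.1515e-12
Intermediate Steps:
a(b, R) = R + R*b + b*(-2054 + b*R²) (a(b, R) = (((R*b)*R - 2054)*b + b*R) + R = ((b*R² - 2054)*b + R*b) + R = ((-2054 + b*R²)*b + R*b) + R = (b*(-2054 + b*R²) + R*b) + R = (R*b + b*(-2054 + b*R²)) + R = R + R*b + b*(-2054 + b*R²))
1/(-7347193 + (-1548213 + a(825 - 1*179, -872))) = 1/(-7347193 + (-1548213 + (-872 - 2054*(825 - 1*179) - 872*(825 - 1*179) + (-872)²*(825 - 1*179)²))) = 1/(-7347193 + (-1548213 + (-872 - 2054*(825 - 179) - 872*(825 - 179) + 760384*(825 - 179)²))) = 1/(-7347193 + (-1548213 + (-872 - 2054*646 - 872*646 + 760384*646²))) = 1/(-7347193 + (-1548213 + (-872 - 1326884 - 563312 + 760384*417316))) = 1/(-7347193 + (-1548213 + (-872 - 1326884 - 563312 + 317320409344))) = 1/(-7347193 + (-1548213 + 317318518276)) = 1/(-7347193 + 317316970063) = 1/317309622870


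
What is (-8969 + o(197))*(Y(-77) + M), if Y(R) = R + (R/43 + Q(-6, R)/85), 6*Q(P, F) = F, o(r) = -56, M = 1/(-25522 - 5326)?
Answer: 48196931212945/67649664 ≈ 7.1245e+5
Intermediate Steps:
M = -1/30848 (M = 1/(-30848) = -1/30848 ≈ -3.2417e-5)
Q(P, F) = F/6
Y(R) = 22483*R/21930 (Y(R) = R + (R/43 + (R/6)/85) = R + (R*(1/43) + (R/6)*(1/85)) = R + (R/43 + R/510) = R + 553*R/21930 = 22483*R/21930)
(-8969 + o(197))*(Y(-77) + M) = (-8969 - 56)*((22483/21930)*(-77) - 1/30848) = -9025*(-1731191/21930 - 1/30848) = -9025*(-26701900949/338248320) = 48196931212945/67649664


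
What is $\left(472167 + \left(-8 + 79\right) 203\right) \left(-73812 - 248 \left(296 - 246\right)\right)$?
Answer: $-41949034960$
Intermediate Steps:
$\left(472167 + \left(-8 + 79\right) 203\right) \left(-73812 - 248 \left(296 - 246\right)\right) = \left(472167 + 71 \cdot 203\right) \left(-73812 - 12400\right) = \left(472167 + 14413\right) \left(-73812 - 12400\right) = 486580 \left(-86212\right) = -41949034960$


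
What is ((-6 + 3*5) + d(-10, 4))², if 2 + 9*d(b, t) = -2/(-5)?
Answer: 157609/2025 ≈ 77.832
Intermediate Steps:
d(b, t) = -8/45 (d(b, t) = -2/9 + (-2/(-5))/9 = -2/9 + (-2*(-⅕))/9 = -2/9 + (⅑)*(⅖) = -2/9 + 2/45 = -8/45)
((-6 + 3*5) + d(-10, 4))² = ((-6 + 3*5) - 8/45)² = ((-6 + 15) - 8/45)² = (9 - 8/45)² = (397/45)² = 157609/2025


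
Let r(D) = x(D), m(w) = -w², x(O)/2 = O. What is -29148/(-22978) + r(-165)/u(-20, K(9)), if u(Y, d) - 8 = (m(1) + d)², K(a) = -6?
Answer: -986884/218291 ≈ -4.5210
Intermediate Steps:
x(O) = 2*O
u(Y, d) = 8 + (-1 + d)² (u(Y, d) = 8 + (-1*1² + d)² = 8 + (-1*1 + d)² = 8 + (-1 + d)²)
r(D) = 2*D
-29148/(-22978) + r(-165)/u(-20, K(9)) = -29148/(-22978) + (2*(-165))/(8 + (-1 - 6)²) = -29148*(-1/22978) - 330/(8 + (-7)²) = 14574/11489 - 330/(8 + 49) = 14574/11489 - 330/57 = 14574/11489 - 330*1/57 = 14574/11489 - 110/19 = -986884/218291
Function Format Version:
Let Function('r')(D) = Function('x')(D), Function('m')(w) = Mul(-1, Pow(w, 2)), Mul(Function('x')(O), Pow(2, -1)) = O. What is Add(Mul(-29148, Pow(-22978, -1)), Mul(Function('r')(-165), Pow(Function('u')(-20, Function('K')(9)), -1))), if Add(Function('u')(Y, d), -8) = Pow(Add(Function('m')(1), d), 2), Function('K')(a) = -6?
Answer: Rational(-986884, 218291) ≈ -4.5210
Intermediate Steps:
Function('x')(O) = Mul(2, O)
Function('u')(Y, d) = Add(8, Pow(Add(-1, d), 2)) (Function('u')(Y, d) = Add(8, Pow(Add(Mul(-1, Pow(1, 2)), d), 2)) = Add(8, Pow(Add(Mul(-1, 1), d), 2)) = Add(8, Pow(Add(-1, d), 2)))
Function('r')(D) = Mul(2, D)
Add(Mul(-29148, Pow(-22978, -1)), Mul(Function('r')(-165), Pow(Function('u')(-20, Function('K')(9)), -1))) = Add(Mul(-29148, Pow(-22978, -1)), Mul(Mul(2, -165), Pow(Add(8, Pow(Add(-1, -6), 2)), -1))) = Add(Mul(-29148, Rational(-1, 22978)), Mul(-330, Pow(Add(8, Pow(-7, 2)), -1))) = Add(Rational(14574, 11489), Mul(-330, Pow(Add(8, 49), -1))) = Add(Rational(14574, 11489), Mul(-330, Pow(57, -1))) = Add(Rational(14574, 11489), Mul(-330, Rational(1, 57))) = Add(Rational(14574, 11489), Rational(-110, 19)) = Rational(-986884, 218291)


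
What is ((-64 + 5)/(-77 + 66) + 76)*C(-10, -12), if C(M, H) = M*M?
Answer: 89500/11 ≈ 8136.4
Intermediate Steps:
C(M, H) = M²
((-64 + 5)/(-77 + 66) + 76)*C(-10, -12) = ((-64 + 5)/(-77 + 66) + 76)*(-10)² = (-59/(-11) + 76)*100 = (-59*(-1/11) + 76)*100 = (59/11 + 76)*100 = (895/11)*100 = 89500/11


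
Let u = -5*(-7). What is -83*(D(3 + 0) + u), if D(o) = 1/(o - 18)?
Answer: -43492/15 ≈ -2899.5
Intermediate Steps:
D(o) = 1/(-18 + o)
u = 35
-83*(D(3 + 0) + u) = -83*(1/(-18 + (3 + 0)) + 35) = -83*(1/(-18 + 3) + 35) = -83*(1/(-15) + 35) = -83*(-1/15 + 35) = -83*524/15 = -43492/15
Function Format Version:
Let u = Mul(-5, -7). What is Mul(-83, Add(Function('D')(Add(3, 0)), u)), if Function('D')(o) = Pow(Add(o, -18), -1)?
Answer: Rational(-43492, 15) ≈ -2899.5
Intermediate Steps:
Function('D')(o) = Pow(Add(-18, o), -1)
u = 35
Mul(-83, Add(Function('D')(Add(3, 0)), u)) = Mul(-83, Add(Pow(Add(-18, Add(3, 0)), -1), 35)) = Mul(-83, Add(Pow(Add(-18, 3), -1), 35)) = Mul(-83, Add(Pow(-15, -1), 35)) = Mul(-83, Add(Rational(-1, 15), 35)) = Mul(-83, Rational(524, 15)) = Rational(-43492, 15)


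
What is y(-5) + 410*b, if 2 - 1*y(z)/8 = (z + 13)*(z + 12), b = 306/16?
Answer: 29637/4 ≈ 7409.3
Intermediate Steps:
b = 153/8 (b = 306*(1/16) = 153/8 ≈ 19.125)
y(z) = 16 - 8*(12 + z)*(13 + z) (y(z) = 16 - 8*(z + 13)*(z + 12) = 16 - 8*(13 + z)*(12 + z) = 16 - 8*(12 + z)*(13 + z))
y(-5) + 410*b = (-1232 - 200*(-5) - 8*(-5)²) + 410*(153/8) = (-1232 + 1000 - 8*25) + 31365/4 = (-1232 + 1000 - 200) + 31365/4 = -432 + 31365/4 = 29637/4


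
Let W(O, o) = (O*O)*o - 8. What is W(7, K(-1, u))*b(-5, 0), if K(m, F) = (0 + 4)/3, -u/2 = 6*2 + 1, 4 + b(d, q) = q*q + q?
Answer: -688/3 ≈ -229.33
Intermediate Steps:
b(d, q) = -4 + q + q² (b(d, q) = -4 + (q*q + q) = -4 + (q² + q) = -4 + (q + q²) = -4 + q + q²)
u = -26 (u = -2*(6*2 + 1) = -2*(12 + 1) = -2*13 = -26)
K(m, F) = 4/3 (K(m, F) = 4*(⅓) = 4/3)
W(O, o) = -8 + o*O² (W(O, o) = O²*o - 8 = o*O² - 8 = -8 + o*O²)
W(7, K(-1, u))*b(-5, 0) = (-8 + (4/3)*7²)*(-4 + 0 + 0²) = (-8 + (4/3)*49)*(-4 + 0 + 0) = (-8 + 196/3)*(-4) = (172/3)*(-4) = -688/3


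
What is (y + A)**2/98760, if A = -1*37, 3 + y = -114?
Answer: 5929/24690 ≈ 0.24014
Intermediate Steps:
y = -117 (y = -3 - 114 = -117)
A = -37
(y + A)**2/98760 = (-117 - 37)**2/98760 = (-154)**2*(1/98760) = 23716*(1/98760) = 5929/24690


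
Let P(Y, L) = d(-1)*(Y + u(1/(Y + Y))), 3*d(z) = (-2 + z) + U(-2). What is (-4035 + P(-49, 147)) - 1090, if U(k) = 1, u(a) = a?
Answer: -249524/49 ≈ -5092.3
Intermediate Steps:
d(z) = -⅓ + z/3 (d(z) = ((-2 + z) + 1)/3 = (-1 + z)/3 = -⅓ + z/3)
P(Y, L) = -2*Y/3 - 1/(3*Y) (P(Y, L) = (-⅓ + (⅓)*(-1))*(Y + 1/(Y + Y)) = (-⅓ - ⅓)*(Y + 1/(2*Y)) = -2*(Y + 1/(2*Y))/3 = -2*Y/3 - 1/(3*Y))
(-4035 + P(-49, 147)) - 1090 = (-4035 + (⅓)*(-1 - 2*(-49)²)/(-49)) - 1090 = (-4035 + (⅓)*(-1/49)*(-1 - 2*2401)) - 1090 = (-4035 + (⅓)*(-1/49)*(-1 - 4802)) - 1090 = (-4035 + (⅓)*(-1/49)*(-4803)) - 1090 = (-4035 + 1601/49) - 1090 = -196114/49 - 1090 = -249524/49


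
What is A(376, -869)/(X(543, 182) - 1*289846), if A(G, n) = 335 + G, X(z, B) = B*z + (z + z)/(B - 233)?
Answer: -12087/3247702 ≈ -0.0037217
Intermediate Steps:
X(z, B) = B*z + 2*z/(-233 + B) (X(z, B) = B*z + (2*z)/(-233 + B) = B*z + 2*z/(-233 + B))
A(376, -869)/(X(543, 182) - 1*289846) = (335 + 376)/(543*(2 + 182² - 233*182)/(-233 + 182) - 1*289846) = 711/(543*(2 + 33124 - 42406)/(-51) - 289846) = 711/(543*(-1/51)*(-9280) - 289846) = 711/(1679680/17 - 289846) = 711/(-3247702/17) = 711*(-17/3247702) = -12087/3247702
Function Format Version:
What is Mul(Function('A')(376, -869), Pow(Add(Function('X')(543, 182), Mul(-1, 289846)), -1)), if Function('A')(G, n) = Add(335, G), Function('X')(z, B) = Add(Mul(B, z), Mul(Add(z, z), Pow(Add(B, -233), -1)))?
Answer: Rational(-12087, 3247702) ≈ -0.0037217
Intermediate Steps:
Function('X')(z, B) = Add(Mul(B, z), Mul(2, z, Pow(Add(-233, B), -1))) (Function('X')(z, B) = Add(Mul(B, z), Mul(Mul(2, z), Pow(Add(-233, B), -1))) = Add(Mul(B, z), Mul(2, z, Pow(Add(-233, B), -1))))
Mul(Function('A')(376, -869), Pow(Add(Function('X')(543, 182), Mul(-1, 289846)), -1)) = Mul(Add(335, 376), Pow(Add(Mul(543, Pow(Add(-233, 182), -1), Add(2, Pow(182, 2), Mul(-233, 182))), Mul(-1, 289846)), -1)) = Mul(711, Pow(Add(Mul(543, Pow(-51, -1), Add(2, 33124, -42406)), -289846), -1)) = Mul(711, Pow(Add(Mul(543, Rational(-1, 51), -9280), -289846), -1)) = Mul(711, Pow(Add(Rational(1679680, 17), -289846), -1)) = Mul(711, Pow(Rational(-3247702, 17), -1)) = Mul(711, Rational(-17, 3247702)) = Rational(-12087, 3247702)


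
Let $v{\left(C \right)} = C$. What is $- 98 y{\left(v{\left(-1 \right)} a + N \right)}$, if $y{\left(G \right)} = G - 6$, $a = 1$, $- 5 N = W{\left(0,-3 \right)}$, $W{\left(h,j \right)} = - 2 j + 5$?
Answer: $\frac{4508}{5} \approx 901.6$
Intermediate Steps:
$W{\left(h,j \right)} = 5 - 2 j$
$N = - \frac{11}{5}$ ($N = - \frac{5 - -6}{5} = - \frac{5 + 6}{5} = \left(- \frac{1}{5}\right) 11 = - \frac{11}{5} \approx -2.2$)
$y{\left(G \right)} = -6 + G$
$- 98 y{\left(v{\left(-1 \right)} a + N \right)} = - 98 \left(-6 - \frac{16}{5}\right) = \left(-98\right) \left(- \frac{46}{5}\right) = \frac{4508}{5}$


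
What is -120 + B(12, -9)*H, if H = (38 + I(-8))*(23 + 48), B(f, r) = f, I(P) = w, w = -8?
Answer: 25440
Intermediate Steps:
I(P) = -8
H = 2130 (H = (38 - 8)*(23 + 48) = 30*71 = 2130)
-120 + B(12, -9)*H = -120 + 12*2130 = -120 + 25560 = 25440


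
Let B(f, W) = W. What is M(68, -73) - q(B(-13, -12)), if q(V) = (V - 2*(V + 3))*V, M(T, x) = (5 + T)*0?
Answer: 72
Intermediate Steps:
M(T, x) = 0
q(V) = V*(-6 - V) (q(V) = (V - 2*(3 + V))*V = (V + (-6 - 2*V))*V = (-6 - V)*V = V*(-6 - V))
M(68, -73) - q(B(-13, -12)) = 0 - (-1)*(-12)*(6 - 12) = 0 - (-1)*(-12)*(-6) = 0 - 1*(-72) = 0 + 72 = 72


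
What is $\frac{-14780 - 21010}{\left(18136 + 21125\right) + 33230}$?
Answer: $- \frac{35790}{72491} \approx -0.49372$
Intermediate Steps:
$\frac{-14780 - 21010}{\left(18136 + 21125\right) + 33230} = - \frac{35790}{39261 + 33230} = - \frac{35790}{72491}$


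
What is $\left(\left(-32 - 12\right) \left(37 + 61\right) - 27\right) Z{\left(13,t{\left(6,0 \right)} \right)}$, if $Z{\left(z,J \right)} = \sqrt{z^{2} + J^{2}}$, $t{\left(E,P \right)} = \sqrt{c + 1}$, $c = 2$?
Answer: $- 8678 \sqrt{43} \approx -56905.0$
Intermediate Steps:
$t{\left(E,P \right)} = \sqrt{3}$ ($t{\left(E,P \right)} = \sqrt{2 + 1} = \sqrt{3}$)
$Z{\left(z,J \right)} = \sqrt{J^{2} + z^{2}}$
$\left(\left(-32 - 12\right) \left(37 + 61\right) - 27\right) Z{\left(13,t{\left(6,0 \right)} \right)} = \left(\left(-32 - 12\right) \left(37 + 61\right) - 27\right) \sqrt{\left(\sqrt{3}\right)^{2} + 13^{2}} = \left(\left(-44\right) 98 - 27\right) \sqrt{3 + 169} = \left(-4312 - 27\right) \sqrt{172} = - 4339 \cdot 2 \sqrt{43} = - 8678 \sqrt{43}$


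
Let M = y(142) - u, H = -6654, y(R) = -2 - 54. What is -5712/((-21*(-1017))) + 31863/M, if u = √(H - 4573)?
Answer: (-272*√11227 + 32419903*I)/(1017*(√11227 - 56*I)) ≈ -124.5 + 235.06*I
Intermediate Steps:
y(R) = -56
u = I*√11227 (u = √(-6654 - 4573) = √(-11227) = I*√11227 ≈ 105.96*I)
M = -56 - I*√11227 ≈ -56.0 - 105.96*I
-5712/((-21*(-1017))) + 31863/M = -5712/((-21*(-1017))) + 31863/(-56 - I*√11227) = -5712/21357 + 31863/(-56 - I*√11227) = -5712*1/21357 + 31863/(-56 - I*√11227) = -272/1017 + 31863/(-56 - I*√11227)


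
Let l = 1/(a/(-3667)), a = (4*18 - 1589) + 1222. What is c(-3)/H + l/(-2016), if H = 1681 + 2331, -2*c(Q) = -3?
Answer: -58559/10110240 ≈ -0.0057921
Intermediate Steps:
c(Q) = 3/2 (c(Q) = -1/2*(-3) = 3/2)
a = -295 (a = (72 - 1589) + 1222 = -1517 + 1222 = -295)
H = 4012
l = 3667/295 (l = 1/(-295/(-3667)) = 1/(-295*(-1/3667)) = 1/(295/3667) = 3667/295 ≈ 12.431)
c(-3)/H + l/(-2016) = (3/2)/4012 + (3667/295)/(-2016) = (3/2)*(1/4012) + (3667/295)*(-1/2016) = 3/8024 - 3667/594720 = -58559/10110240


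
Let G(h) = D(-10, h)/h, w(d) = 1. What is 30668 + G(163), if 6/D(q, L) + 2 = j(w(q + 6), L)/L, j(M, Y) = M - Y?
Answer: 7482989/244 ≈ 30668.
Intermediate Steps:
D(q, L) = 6/(-2 + (1 - L)/L)
G(h) = -6/(-1 + 3*h) (G(h) = (-6*h/(-1 + 3*h))/h = -6/(-1 + 3*h))
30668 + G(163) = 30668 - 6/(-1 + 3*163) = 30668 - 6/(-1 + 489) = 30668 - 6/488 = 30668 - 6*1/488 = 30668 - 3/244 = 7482989/244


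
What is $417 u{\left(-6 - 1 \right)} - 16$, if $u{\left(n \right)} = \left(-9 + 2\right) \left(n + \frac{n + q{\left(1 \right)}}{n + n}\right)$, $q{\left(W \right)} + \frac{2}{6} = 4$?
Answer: $19722$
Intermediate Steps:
$q{\left(W \right)} = \frac{11}{3}$ ($q{\left(W \right)} = - \frac{1}{3} + 4 = \frac{11}{3}$)
$u{\left(n \right)} = - 7 n - \frac{7 \left(\frac{11}{3} + n\right)}{2 n}$ ($u{\left(n \right)} = \left(-9 + 2\right) \left(n + \frac{n + \frac{11}{3}}{n + n}\right) = - 7 \left(n + \frac{\frac{11}{3} + n}{2 n}\right) = - 7 n - \frac{7 \left(\frac{11}{3} + n\right)}{2 n}$)
$417 u{\left(-6 - 1 \right)} - 16 = 417 \left(- \frac{7}{2} - 7 \left(-6 - 1\right) - \frac{77}{6 \left(-6 - 1\right)}\right) - 16 = 417 \left(- \frac{7}{2} - -49 - \frac{77}{6 \left(-7\right)}\right) - 16 = 417 \left(- \frac{7}{2} + 49 - - \frac{11}{6}\right) - 16 = 417 \left(- \frac{7}{2} + 49 + \frac{11}{6}\right) - 16 = 417 \cdot \frac{142}{3} - 16 = 19738 - 16 = 19722$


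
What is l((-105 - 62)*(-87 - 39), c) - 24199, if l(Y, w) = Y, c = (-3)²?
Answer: -3157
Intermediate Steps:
c = 9
l((-105 - 62)*(-87 - 39), c) - 24199 = (-105 - 62)*(-87 - 39) - 24199 = -167*(-126) - 24199 = 21042 - 24199 = -3157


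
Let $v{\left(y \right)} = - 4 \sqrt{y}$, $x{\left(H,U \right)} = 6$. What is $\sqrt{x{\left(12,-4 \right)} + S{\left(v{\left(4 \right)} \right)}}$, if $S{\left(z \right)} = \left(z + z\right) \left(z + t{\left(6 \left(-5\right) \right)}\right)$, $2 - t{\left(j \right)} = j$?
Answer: $3 i \sqrt{42} \approx 19.442 i$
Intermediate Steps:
$t{\left(j \right)} = 2 - j$
$S{\left(z \right)} = 2 z \left(32 + z\right)$ ($S{\left(z \right)} = \left(z + z\right) \left(z - \left(-2 + 6 \left(-5\right)\right)\right) = 2 z \left(z + \left(2 - -30\right)\right) = 2 z \left(z + \left(2 + 30\right)\right) = 2 z \left(z + 32\right) = 2 z \left(32 + z\right)$)
$\sqrt{x{\left(12,-4 \right)} + S{\left(v{\left(4 \right)} \right)}} = \sqrt{6 + 2 \left(- 4 \sqrt{4}\right) \left(32 - 4 \sqrt{4}\right)} = \sqrt{6 + 2 \left(\left(-4\right) 2\right) \left(32 - 8\right)} = \sqrt{6 + 2 \left(-8\right) \left(32 - 8\right)} = \sqrt{6 + 2 \left(-8\right) 24} = \sqrt{6 - 384} = \sqrt{-378} = 3 i \sqrt{42}$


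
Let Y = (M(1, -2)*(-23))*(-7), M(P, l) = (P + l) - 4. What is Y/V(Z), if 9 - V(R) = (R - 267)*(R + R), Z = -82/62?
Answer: 773605/673427 ≈ 1.1488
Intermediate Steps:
Z = -41/31 (Z = -82*1/62 = -41/31 ≈ -1.3226)
M(P, l) = -4 + P + l
V(R) = 9 - 2*R*(-267 + R) (V(R) = 9 - (R - 267)*(R + R) = 9 - (-267 + R)*2*R = 9 - 2*R*(-267 + R))
Y = -805 (Y = ((-4 + 1 - 2)*(-23))*(-7) = -5*(-23)*(-7) = 115*(-7) = -805)
Y/V(Z) = -805/(9 - 2*(-41/31)² + 534*(-41/31)) = -805/(9 - 2*1681/961 - 21894/31) = -805/(9 - 3362/961 - 21894/31) = -805/(-673427/961) = -805*(-961/673427) = 773605/673427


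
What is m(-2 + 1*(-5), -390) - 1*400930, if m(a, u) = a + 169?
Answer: -400768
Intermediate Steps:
m(a, u) = 169 + a
m(-2 + 1*(-5), -390) - 1*400930 = (169 + (-2 + 1*(-5))) - 1*400930 = (169 + (-2 - 5)) - 400930 = (169 - 7) - 400930 = 162 - 400930 = -400768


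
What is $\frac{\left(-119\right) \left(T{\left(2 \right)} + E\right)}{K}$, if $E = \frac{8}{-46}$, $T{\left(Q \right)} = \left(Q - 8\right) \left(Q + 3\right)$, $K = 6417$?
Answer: $\frac{82586}{147591} \approx 0.55956$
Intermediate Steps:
$T{\left(Q \right)} = \left(-8 + Q\right) \left(3 + Q\right)$
$E = - \frac{4}{23}$ ($E = 8 \left(- \frac{1}{46}\right) = - \frac{4}{23} \approx -0.17391$)
$\frac{\left(-119\right) \left(T{\left(2 \right)} + E\right)}{K} = \frac{\left(-119\right) \left(\left(-24 + 2^{2} - 10\right) - \frac{4}{23}\right)}{6417} = - 119 \left(\left(-24 + 4 - 10\right) - \frac{4}{23}\right) \frac{1}{6417} = - 119 \left(-30 - \frac{4}{23}\right) \frac{1}{6417} = \left(-119\right) \left(- \frac{694}{23}\right) \frac{1}{6417} = \frac{82586}{23} \cdot \frac{1}{6417} = \frac{82586}{147591}$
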